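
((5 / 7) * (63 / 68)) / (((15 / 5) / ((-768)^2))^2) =434865438720 / 17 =25580319924.71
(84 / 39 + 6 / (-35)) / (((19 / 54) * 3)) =16236 / 8645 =1.88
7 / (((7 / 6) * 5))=6 / 5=1.20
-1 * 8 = -8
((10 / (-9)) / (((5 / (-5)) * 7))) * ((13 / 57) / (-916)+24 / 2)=1.90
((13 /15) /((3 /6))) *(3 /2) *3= 39 /5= 7.80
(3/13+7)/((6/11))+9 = 868/39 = 22.26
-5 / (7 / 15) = -75 / 7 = -10.71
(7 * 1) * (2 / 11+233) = 17955 / 11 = 1632.27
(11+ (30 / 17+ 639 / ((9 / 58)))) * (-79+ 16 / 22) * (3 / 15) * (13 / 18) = -262002013 / 5610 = -46702.68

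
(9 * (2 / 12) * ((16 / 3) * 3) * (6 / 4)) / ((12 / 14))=42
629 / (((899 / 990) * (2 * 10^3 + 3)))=622710 / 1800697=0.35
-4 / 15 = -0.27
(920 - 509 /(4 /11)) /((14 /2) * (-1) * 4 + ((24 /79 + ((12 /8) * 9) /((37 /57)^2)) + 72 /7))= -1452792383 /44298710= -32.80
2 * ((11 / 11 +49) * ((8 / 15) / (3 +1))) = 40 / 3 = 13.33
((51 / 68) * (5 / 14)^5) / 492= 0.00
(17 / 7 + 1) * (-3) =-72 / 7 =-10.29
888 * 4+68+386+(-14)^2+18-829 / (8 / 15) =2665.62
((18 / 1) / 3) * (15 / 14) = 45 / 7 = 6.43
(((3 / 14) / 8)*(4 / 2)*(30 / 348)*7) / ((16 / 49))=735 / 7424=0.10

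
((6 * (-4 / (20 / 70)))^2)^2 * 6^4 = 64524128256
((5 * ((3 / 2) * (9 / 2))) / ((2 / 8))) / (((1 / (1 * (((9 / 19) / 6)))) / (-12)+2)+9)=13.58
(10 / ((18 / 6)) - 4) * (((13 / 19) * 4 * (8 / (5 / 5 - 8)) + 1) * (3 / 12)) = 283 / 798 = 0.35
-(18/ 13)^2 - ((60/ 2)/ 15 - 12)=1366/ 169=8.08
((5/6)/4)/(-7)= -5/168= -0.03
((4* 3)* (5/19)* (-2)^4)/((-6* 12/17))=-680/57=-11.93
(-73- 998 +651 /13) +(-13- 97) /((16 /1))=-106891 /104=-1027.80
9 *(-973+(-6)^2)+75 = -8358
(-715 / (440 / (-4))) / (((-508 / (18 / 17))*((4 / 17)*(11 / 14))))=-819 / 11176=-0.07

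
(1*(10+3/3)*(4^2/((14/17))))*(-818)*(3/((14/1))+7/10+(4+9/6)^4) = -39231725401/245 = -160129491.43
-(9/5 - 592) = 2951/5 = 590.20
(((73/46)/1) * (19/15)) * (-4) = -2774/345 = -8.04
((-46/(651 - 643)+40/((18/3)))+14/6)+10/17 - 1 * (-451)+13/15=464819/1020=455.70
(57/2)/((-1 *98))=-57/196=-0.29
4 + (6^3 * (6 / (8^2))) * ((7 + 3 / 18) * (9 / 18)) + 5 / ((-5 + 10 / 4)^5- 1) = 3864765 / 50512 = 76.51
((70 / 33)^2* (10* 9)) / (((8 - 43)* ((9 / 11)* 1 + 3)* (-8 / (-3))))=-25 / 22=-1.14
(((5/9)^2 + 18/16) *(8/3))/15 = 929/3645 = 0.25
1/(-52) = -1/52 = -0.02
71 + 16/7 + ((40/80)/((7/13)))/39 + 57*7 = 19837/42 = 472.31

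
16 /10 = 8 /5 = 1.60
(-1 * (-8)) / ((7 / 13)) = 104 / 7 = 14.86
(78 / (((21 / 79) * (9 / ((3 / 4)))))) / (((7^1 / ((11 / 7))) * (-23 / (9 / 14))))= -33891 / 220892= -0.15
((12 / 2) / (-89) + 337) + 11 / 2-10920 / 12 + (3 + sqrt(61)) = -100493 / 178 + sqrt(61) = -556.76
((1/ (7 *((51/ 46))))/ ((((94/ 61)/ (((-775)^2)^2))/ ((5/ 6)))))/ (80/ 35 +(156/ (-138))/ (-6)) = 11641054355078125/ 1145766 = 10160062661.20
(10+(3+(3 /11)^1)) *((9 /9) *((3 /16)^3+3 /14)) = 462309 /157696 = 2.93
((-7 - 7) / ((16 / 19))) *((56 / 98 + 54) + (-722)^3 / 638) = 12513046695 / 1276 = 9806462.93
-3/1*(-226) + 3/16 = 10851/16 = 678.19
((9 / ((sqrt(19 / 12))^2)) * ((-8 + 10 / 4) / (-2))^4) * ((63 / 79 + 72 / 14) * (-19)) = -1298583495 / 35392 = -36691.44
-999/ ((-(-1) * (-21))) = 333/ 7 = 47.57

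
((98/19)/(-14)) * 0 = 0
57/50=1.14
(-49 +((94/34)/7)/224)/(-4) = 1306097/106624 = 12.25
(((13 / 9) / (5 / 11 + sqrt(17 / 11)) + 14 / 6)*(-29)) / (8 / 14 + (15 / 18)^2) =-37618 / 891 - 182*sqrt(187) / 81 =-72.95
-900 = -900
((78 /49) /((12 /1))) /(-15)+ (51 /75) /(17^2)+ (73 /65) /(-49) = -47773 /1624350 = -0.03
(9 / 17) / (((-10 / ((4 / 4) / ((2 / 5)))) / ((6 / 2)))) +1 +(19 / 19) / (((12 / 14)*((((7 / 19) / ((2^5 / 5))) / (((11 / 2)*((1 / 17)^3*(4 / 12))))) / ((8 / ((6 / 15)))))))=133393 / 176868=0.75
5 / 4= 1.25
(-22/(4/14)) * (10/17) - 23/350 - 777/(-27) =-887969/53550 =-16.58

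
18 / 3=6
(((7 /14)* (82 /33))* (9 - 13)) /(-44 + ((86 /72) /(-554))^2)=21744384768 /192517337485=0.11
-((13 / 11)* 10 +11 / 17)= -2331 / 187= -12.47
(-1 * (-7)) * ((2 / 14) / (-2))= -1 / 2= -0.50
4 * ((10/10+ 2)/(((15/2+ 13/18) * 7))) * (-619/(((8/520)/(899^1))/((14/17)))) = -3906496620/629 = -6210646.45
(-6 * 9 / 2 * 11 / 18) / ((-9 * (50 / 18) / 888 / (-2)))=-1172.16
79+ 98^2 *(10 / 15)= 19445 / 3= 6481.67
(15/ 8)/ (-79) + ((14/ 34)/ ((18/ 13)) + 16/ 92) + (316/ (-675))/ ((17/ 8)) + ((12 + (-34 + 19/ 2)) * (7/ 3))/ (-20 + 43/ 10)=54601576669/ 26187694200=2.09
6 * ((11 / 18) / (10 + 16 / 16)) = 1 / 3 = 0.33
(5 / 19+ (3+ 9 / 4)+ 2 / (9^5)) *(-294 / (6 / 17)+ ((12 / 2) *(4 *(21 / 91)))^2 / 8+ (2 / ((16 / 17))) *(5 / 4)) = -36863153077043 / 8089870464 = -4556.70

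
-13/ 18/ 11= -0.07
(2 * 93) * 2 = 372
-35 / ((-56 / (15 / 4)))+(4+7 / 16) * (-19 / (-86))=2287 / 688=3.32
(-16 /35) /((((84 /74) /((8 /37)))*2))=-32 /735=-0.04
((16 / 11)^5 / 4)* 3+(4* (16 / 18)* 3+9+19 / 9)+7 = 48790097 / 1449459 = 33.66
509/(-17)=-509/17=-29.94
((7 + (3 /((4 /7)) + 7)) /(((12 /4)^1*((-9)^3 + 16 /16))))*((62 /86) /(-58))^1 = 341 /3112512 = 0.00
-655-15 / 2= -1325 / 2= -662.50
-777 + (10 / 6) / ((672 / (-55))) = -1566707 / 2016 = -777.14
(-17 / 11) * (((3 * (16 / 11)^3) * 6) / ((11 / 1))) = -1253376 / 161051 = -7.78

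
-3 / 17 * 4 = -12 / 17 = -0.71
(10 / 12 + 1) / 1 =11 / 6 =1.83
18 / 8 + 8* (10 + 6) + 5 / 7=3667 / 28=130.96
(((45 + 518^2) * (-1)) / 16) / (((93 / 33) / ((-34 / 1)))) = 50185003 / 248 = 202358.88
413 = 413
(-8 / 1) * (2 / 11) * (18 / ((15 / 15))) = -288 / 11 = -26.18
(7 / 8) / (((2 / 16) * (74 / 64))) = 224 / 37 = 6.05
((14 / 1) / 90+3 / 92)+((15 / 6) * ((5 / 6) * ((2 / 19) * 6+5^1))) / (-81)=46001 / 1061910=0.04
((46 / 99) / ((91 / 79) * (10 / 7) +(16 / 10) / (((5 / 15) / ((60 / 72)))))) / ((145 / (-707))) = -0.40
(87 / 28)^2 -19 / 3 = 7811 / 2352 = 3.32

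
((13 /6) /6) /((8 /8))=0.36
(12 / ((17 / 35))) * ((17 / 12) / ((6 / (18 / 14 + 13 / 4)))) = 635 / 24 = 26.46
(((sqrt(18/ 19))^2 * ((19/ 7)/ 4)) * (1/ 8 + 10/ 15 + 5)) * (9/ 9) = 417/ 112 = 3.72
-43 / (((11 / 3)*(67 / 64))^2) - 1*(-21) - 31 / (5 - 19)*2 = 85588018 / 3802183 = 22.51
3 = 3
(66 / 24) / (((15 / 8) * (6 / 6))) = 22 / 15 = 1.47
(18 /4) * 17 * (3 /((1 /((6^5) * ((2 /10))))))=1784592 /5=356918.40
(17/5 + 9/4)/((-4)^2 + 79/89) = 10057/30060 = 0.33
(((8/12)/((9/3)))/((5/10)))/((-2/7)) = -14/9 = -1.56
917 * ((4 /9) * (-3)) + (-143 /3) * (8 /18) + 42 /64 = -1074121 /864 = -1243.20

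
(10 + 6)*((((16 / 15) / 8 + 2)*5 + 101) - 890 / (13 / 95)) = -102274.87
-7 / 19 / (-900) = 7 / 17100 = 0.00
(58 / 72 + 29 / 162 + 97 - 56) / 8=13603 / 2592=5.25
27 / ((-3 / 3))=-27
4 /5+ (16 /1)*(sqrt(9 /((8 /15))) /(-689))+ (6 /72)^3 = 0.71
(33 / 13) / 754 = 0.00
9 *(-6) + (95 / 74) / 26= -53.95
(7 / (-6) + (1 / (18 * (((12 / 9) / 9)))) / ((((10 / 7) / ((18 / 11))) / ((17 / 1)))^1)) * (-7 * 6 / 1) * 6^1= -170079 / 110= -1546.17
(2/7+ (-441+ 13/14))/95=-6157/1330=-4.63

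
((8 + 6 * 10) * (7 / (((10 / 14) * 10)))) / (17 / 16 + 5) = 10.99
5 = 5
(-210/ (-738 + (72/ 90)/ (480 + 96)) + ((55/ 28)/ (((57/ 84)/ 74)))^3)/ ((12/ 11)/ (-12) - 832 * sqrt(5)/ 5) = 1970307319332979000/ 305267690295725719 - 3606450517307084761600 * sqrt(5)/ 305267690295725719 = -26410.58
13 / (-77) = -13 / 77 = -0.17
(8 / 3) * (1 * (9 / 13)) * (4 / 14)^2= 96 / 637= 0.15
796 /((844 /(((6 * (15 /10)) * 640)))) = 1146240 /211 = 5432.42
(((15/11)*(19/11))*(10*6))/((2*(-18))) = -475/121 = -3.93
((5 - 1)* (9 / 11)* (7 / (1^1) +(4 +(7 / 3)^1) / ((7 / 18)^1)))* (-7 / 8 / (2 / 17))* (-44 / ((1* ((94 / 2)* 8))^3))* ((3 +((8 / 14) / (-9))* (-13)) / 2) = 667811 / 744203264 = 0.00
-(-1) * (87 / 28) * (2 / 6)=29 / 28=1.04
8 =8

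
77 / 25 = 3.08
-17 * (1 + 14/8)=-46.75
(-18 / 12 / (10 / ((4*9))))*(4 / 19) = -108 / 95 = -1.14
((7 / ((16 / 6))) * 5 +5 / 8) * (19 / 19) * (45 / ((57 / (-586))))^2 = 1062381375 / 361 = 2942884.70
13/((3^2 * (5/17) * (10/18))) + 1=246/25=9.84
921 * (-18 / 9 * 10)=-18420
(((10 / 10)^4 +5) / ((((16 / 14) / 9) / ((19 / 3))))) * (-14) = -8379 / 2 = -4189.50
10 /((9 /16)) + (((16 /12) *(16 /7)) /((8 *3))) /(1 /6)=1168 /63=18.54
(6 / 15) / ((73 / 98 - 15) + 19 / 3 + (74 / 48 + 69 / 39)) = -10192 / 117485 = -0.09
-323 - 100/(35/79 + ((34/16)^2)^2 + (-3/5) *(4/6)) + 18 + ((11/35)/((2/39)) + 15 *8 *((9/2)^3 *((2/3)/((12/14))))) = 18979542581183/2314229890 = 8201.23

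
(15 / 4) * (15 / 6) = 75 / 8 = 9.38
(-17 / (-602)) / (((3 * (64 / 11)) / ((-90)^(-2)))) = 0.00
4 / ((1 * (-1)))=-4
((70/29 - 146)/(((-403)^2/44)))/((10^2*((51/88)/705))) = -189445344/400338185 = -0.47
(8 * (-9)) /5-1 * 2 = -82 /5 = -16.40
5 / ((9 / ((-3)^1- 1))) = -20 / 9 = -2.22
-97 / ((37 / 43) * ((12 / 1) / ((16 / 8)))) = -4171 / 222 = -18.79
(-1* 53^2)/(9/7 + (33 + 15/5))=-19663/261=-75.34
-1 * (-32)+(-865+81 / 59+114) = -42340 / 59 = -717.63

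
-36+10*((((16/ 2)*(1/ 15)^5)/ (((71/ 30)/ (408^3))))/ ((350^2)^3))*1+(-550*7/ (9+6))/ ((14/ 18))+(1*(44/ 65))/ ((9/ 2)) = -365.85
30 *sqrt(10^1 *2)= 134.16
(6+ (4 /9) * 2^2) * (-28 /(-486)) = 980 /2187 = 0.45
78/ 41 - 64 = -2546/ 41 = -62.10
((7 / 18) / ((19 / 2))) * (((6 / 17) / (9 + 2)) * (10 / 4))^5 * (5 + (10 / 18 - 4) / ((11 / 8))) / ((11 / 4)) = 3412500 / 27668996154547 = 0.00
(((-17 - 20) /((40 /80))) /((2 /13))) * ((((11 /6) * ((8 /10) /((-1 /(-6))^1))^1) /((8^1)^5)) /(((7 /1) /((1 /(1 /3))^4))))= -428571 /286720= -1.49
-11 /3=-3.67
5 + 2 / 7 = 37 / 7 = 5.29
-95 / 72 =-1.32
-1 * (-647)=647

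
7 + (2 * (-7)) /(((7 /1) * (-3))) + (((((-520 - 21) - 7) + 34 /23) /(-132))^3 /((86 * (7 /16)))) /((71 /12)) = 7.99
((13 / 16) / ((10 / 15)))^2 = 1521 / 1024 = 1.49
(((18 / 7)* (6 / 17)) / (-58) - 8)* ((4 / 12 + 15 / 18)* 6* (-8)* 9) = 1991664 / 493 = 4039.89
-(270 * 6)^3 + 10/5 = -4251527998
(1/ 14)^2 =1/ 196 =0.01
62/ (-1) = -62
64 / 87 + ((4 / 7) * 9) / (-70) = 14114 / 21315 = 0.66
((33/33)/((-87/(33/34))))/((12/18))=-33/1972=-0.02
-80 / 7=-11.43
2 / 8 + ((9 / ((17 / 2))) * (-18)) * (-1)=1313 / 68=19.31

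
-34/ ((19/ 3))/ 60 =-0.09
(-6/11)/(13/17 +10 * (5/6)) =-153/2552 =-0.06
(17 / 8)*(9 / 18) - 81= -1279 / 16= -79.94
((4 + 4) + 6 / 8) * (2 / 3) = 35 / 6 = 5.83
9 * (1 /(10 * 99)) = 1 /110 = 0.01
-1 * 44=-44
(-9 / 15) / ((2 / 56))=-16.80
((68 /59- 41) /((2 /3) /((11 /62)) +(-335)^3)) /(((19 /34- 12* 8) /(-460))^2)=69009260352 /2802831809394419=0.00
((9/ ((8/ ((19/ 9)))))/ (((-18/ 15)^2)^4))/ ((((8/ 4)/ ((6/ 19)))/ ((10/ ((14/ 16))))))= 1953125/ 1959552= 1.00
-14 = -14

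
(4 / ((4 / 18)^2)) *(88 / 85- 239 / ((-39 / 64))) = 31852.47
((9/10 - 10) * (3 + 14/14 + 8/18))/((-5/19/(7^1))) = 48412/45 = 1075.82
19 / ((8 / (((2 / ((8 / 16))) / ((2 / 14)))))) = 133 / 2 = 66.50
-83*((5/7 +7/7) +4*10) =-24236/7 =-3462.29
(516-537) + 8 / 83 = -1735 / 83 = -20.90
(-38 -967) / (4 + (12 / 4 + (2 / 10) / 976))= -1634800 / 11387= -143.57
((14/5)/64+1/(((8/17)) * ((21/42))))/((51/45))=2061/544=3.79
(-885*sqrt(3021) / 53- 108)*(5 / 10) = -885*sqrt(3021) / 106- 54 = -512.89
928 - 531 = 397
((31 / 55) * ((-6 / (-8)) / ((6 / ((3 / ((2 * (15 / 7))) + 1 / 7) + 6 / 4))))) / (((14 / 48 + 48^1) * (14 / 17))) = 64821 / 15617525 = 0.00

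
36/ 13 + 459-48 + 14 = 5561/ 13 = 427.77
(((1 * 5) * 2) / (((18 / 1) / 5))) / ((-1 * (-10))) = 5 / 18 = 0.28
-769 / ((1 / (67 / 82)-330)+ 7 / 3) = 154569 / 65615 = 2.36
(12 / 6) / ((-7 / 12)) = -24 / 7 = -3.43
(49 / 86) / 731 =49 / 62866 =0.00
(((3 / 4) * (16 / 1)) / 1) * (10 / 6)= 20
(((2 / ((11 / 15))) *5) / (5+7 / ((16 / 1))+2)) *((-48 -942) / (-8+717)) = -216000 / 84371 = -2.56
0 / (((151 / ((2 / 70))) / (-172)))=0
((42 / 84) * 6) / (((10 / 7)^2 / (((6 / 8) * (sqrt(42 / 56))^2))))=1323 / 1600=0.83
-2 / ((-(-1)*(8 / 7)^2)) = -49 / 32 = -1.53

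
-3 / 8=-0.38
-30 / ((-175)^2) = -6 / 6125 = -0.00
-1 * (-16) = 16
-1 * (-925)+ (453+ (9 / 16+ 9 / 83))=1830875 / 1328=1378.67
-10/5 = -2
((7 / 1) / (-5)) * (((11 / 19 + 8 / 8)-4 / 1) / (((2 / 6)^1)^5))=78246 / 95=823.64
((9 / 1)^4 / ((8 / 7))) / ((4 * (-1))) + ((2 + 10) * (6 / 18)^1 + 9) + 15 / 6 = -45431 / 32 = -1419.72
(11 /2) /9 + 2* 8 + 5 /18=152 /9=16.89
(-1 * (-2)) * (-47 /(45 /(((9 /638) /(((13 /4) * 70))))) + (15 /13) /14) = 0.16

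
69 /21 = 23 /7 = 3.29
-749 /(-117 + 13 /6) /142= 2247 /48919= 0.05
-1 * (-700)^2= -490000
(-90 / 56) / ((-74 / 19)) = 0.41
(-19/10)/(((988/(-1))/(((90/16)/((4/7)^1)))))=63/3328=0.02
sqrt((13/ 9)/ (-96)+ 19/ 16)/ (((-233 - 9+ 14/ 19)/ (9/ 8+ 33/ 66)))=-0.01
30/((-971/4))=-120/971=-0.12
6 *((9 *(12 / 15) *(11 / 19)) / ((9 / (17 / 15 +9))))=704 / 25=28.16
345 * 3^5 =83835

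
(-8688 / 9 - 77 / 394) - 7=-1149529 / 1182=-972.53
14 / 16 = 7 / 8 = 0.88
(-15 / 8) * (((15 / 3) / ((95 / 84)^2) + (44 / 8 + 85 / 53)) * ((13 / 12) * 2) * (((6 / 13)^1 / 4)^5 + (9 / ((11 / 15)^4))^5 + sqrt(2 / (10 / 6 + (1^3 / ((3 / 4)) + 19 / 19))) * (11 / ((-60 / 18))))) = -491575037905702111902118555276349039521143 / 376452460929647450733810173146112 + 903946329 * sqrt(2) / 12245120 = -1305808965.60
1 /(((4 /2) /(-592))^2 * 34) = 43808 /17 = 2576.94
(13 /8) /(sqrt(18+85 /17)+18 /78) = -507 /31024+2197 * sqrt(23) /31024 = 0.32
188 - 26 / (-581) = 109254 / 581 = 188.04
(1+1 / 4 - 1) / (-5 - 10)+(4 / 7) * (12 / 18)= 51 / 140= 0.36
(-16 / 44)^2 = 16 / 121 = 0.13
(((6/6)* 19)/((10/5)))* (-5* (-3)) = 285/2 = 142.50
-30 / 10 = -3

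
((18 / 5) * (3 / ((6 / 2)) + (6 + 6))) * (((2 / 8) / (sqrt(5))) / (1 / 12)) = 62.79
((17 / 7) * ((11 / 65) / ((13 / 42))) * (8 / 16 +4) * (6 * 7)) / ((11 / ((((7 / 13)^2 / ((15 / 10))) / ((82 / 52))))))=1259496 / 450385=2.80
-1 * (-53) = 53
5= 5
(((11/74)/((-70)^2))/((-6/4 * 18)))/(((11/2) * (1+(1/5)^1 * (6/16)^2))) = -0.00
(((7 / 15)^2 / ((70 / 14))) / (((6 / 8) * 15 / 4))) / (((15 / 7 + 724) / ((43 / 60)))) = 58996 / 3859903125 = 0.00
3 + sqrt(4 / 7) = 2*sqrt(7) / 7 + 3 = 3.76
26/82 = 0.32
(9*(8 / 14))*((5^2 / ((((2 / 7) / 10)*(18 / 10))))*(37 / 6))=46250 / 3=15416.67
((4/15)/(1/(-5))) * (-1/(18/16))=32/27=1.19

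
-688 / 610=-344 / 305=-1.13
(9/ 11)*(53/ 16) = 477/ 176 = 2.71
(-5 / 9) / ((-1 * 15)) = 1 / 27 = 0.04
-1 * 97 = -97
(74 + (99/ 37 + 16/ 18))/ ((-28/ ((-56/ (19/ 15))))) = 258290/ 2109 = 122.47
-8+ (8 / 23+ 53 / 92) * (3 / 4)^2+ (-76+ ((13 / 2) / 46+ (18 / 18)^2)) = -121203 / 1472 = -82.34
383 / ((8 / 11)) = 4213 / 8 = 526.62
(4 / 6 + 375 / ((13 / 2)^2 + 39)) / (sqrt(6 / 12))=206 * sqrt(2) / 39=7.47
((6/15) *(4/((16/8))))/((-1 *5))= -4/25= -0.16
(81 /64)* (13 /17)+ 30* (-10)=-325347 /1088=-299.03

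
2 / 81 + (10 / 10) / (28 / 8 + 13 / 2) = 101 / 810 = 0.12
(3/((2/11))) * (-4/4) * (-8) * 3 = 396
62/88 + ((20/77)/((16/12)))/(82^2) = 91198/129437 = 0.70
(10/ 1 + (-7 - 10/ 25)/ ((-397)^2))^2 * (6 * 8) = 2980843634427312/ 621014922025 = 4799.95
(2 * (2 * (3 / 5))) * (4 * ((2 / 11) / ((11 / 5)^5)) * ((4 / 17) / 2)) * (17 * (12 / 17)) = 1440000 / 30116537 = 0.05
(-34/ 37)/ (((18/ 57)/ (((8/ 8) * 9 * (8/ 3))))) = -69.84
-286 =-286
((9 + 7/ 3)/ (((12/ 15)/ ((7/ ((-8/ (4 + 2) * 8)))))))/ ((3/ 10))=-2975/ 96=-30.99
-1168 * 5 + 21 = -5819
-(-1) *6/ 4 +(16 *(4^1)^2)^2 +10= 131095/ 2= 65547.50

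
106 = 106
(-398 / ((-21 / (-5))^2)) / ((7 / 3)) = -9950 / 1029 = -9.67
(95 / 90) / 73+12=15787 / 1314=12.01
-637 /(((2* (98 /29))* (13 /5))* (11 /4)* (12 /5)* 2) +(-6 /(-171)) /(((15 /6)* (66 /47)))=-205873 /75240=-2.74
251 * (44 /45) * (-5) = -11044 /9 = -1227.11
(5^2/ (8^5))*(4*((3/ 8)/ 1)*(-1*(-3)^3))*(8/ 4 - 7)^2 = 0.77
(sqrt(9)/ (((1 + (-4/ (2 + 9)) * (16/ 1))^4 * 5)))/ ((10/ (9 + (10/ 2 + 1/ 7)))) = 4348377/ 2761668350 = 0.00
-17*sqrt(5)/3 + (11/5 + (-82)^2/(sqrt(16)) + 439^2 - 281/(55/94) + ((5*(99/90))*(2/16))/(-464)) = 79183024803/408320 - 17*sqrt(5)/3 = 193911.27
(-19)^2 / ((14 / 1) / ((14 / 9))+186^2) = 361 / 34605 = 0.01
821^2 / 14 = 674041 / 14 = 48145.79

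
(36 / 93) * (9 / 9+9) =120 / 31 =3.87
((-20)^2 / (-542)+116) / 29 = 31236 / 7859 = 3.97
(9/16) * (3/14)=27/224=0.12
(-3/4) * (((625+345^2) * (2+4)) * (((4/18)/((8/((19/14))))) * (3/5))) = -682005/56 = -12178.66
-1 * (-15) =15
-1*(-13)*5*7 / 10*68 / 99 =3094 / 99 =31.25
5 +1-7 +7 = 6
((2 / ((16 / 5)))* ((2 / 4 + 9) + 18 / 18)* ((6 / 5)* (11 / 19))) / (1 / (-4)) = -693 / 38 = -18.24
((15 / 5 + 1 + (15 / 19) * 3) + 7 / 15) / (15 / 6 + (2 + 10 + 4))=3896 / 10545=0.37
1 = 1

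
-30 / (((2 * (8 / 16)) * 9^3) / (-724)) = 7240 / 243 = 29.79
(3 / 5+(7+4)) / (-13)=-58 / 65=-0.89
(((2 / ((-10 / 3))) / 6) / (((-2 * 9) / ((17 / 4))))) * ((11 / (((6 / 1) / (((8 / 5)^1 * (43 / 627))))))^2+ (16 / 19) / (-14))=-214013 / 460545750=-0.00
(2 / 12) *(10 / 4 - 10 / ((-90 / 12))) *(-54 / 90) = -23 / 60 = -0.38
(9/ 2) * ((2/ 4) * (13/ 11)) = 117/ 44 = 2.66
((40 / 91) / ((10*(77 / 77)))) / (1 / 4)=16 / 91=0.18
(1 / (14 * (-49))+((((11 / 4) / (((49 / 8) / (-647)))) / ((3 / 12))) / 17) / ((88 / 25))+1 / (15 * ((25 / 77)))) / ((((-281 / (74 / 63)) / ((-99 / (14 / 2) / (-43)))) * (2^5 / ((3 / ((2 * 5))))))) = 34199050457 / 138093707080000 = 0.00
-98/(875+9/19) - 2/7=-0.40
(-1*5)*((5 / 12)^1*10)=-125 / 6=-20.83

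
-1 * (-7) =7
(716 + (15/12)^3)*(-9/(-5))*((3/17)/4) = 1240623/21760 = 57.01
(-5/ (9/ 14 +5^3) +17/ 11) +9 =203274/ 19349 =10.51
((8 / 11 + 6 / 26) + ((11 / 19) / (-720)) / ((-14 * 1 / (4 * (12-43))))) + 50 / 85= 179151949 / 116396280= 1.54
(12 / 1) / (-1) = -12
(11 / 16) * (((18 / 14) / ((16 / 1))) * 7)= 99 / 256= 0.39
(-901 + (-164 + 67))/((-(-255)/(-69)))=22954/85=270.05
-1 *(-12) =12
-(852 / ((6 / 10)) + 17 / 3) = -4277 / 3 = -1425.67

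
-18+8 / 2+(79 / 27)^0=-13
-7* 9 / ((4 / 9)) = -567 / 4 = -141.75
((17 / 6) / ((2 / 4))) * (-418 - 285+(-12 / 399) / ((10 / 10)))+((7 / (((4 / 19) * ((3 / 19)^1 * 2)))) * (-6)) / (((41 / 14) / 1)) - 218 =-144533617 / 32718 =-4417.56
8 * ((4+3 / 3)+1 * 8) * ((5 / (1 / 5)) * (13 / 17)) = 33800 / 17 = 1988.24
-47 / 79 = -0.59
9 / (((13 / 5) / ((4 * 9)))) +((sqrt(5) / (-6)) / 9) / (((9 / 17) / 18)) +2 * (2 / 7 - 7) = 10118 / 91 - 17 * sqrt(5) / 27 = 109.78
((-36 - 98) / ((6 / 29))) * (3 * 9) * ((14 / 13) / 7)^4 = -279792 / 28561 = -9.80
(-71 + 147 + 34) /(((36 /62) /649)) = 1106545 /9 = 122949.44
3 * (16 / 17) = 48 / 17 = 2.82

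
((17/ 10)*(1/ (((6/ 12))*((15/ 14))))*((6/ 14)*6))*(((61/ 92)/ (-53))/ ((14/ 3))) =-0.02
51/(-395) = -51/395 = -0.13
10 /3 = 3.33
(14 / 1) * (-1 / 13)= -14 / 13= -1.08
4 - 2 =2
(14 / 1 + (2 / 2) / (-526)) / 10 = 7363 / 5260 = 1.40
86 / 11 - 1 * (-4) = 130 / 11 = 11.82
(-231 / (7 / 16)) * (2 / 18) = -176 / 3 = -58.67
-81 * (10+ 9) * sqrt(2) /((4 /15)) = -23085 * sqrt(2) /4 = -8161.78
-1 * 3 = -3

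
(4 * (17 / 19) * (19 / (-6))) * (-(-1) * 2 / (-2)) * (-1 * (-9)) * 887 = 90474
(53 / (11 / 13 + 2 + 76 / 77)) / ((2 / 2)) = 53053 / 3837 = 13.83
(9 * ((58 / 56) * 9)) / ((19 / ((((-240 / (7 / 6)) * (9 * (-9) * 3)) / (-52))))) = -51372630 / 12103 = -4244.62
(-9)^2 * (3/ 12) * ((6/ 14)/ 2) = 243/ 56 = 4.34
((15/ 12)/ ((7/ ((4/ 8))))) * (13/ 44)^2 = 845/ 108416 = 0.01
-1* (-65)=65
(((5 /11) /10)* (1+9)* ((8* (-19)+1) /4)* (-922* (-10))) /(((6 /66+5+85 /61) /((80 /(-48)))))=530783875 /13053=40663.75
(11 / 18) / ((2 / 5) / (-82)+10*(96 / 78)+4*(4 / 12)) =0.04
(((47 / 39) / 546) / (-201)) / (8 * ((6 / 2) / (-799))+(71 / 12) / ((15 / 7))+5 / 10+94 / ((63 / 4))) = -375530 / 314598152739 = -0.00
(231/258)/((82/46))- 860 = -859.50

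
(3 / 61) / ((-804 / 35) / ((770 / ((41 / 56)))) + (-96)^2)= 377300 / 70702834033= 0.00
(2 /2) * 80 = 80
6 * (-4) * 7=-168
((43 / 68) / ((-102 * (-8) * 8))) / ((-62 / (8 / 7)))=-43 / 24081792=-0.00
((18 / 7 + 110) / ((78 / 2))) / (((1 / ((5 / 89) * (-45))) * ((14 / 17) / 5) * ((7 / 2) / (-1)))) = 5023500 / 396851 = 12.66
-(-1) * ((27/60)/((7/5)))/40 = 9/1120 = 0.01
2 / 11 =0.18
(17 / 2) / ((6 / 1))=17 / 12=1.42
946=946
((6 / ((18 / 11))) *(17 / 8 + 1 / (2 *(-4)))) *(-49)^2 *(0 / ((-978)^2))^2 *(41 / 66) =0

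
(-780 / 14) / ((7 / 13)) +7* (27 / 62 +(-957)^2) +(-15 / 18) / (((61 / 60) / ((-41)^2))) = 1187789181155 / 185318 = 6409464.71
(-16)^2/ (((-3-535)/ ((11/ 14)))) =-0.37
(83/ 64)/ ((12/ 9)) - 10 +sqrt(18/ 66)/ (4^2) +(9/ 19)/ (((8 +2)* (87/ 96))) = -6329941/ 705280 +sqrt(33)/ 176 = -8.94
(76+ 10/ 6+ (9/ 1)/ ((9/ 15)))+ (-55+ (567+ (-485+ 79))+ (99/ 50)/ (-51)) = 506501/ 2550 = 198.63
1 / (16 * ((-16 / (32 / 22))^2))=1 / 1936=0.00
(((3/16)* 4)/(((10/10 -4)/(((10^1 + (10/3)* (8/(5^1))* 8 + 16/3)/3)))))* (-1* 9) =87/2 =43.50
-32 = -32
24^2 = 576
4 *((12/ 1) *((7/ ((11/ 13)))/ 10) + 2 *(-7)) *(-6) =5376/ 55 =97.75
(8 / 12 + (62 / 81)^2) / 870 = 4109 / 2854035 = 0.00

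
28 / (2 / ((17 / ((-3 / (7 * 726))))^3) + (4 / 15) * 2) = 5015408098174320 / 95531582822353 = 52.50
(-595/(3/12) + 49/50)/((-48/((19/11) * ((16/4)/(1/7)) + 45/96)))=2420.28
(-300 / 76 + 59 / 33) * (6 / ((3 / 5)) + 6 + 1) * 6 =-46036 / 209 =-220.27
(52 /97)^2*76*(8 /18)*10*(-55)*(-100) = 45210880000 /84681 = 533896.39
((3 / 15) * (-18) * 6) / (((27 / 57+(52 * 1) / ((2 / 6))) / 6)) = -4104 / 4955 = -0.83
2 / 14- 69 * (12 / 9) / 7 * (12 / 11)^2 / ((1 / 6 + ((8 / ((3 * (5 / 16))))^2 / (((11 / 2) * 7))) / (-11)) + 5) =-39827461 / 13326173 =-2.99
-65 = -65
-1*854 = -854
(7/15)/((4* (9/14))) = 49/270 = 0.18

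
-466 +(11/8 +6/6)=-463.62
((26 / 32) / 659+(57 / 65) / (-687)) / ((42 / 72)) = -20493 / 274658020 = -0.00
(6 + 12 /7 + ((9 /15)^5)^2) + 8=1074632093 /68359375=15.72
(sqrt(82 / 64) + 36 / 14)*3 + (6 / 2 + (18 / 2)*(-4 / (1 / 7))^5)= -1084253109 / 7 + 3*sqrt(82) / 8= -154893297.89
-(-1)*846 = 846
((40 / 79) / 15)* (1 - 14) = -104 / 237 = -0.44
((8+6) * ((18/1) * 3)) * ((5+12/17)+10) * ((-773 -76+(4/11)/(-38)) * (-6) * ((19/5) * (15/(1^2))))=644710039848/187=3447647271.91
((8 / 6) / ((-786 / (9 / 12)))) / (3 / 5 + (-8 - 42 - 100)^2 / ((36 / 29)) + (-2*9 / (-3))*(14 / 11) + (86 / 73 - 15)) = -4015 / 57181066914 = -0.00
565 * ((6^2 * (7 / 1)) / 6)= 23730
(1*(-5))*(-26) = 130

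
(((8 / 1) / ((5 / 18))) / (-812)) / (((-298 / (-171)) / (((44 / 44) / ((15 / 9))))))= -9234 / 756175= -0.01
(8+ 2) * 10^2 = 1000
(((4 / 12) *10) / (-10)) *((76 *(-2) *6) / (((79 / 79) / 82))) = 24928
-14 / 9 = -1.56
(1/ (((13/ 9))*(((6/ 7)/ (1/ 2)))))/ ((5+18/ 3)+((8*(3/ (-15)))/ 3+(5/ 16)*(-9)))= 1260/ 23881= 0.05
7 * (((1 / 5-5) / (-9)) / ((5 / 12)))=224 / 25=8.96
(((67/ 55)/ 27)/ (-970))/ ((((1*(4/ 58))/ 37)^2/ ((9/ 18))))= -77139043/ 11523600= -6.69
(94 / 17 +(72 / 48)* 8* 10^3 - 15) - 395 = 197124 / 17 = 11595.53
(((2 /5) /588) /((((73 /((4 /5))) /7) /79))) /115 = 158 /4407375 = 0.00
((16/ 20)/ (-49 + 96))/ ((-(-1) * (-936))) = -0.00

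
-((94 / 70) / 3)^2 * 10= -4418 / 2205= -2.00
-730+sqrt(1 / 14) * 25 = -730+25 * sqrt(14) / 14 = -723.32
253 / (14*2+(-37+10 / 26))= -3289 / 112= -29.37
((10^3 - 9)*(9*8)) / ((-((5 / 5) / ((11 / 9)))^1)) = -87208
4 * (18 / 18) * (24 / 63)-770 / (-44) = 19.02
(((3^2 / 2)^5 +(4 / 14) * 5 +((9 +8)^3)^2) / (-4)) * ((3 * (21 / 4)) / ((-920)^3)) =48665062071 / 398688256000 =0.12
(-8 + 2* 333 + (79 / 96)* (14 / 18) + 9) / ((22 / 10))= 2884205 / 9504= 303.47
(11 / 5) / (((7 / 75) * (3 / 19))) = 1045 / 7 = 149.29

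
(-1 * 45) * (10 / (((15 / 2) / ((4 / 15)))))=-16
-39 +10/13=-497/13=-38.23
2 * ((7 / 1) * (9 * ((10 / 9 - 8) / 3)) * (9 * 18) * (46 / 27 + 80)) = -3829616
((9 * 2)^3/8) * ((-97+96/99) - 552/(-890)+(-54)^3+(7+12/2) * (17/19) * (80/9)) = -10675619597529/93005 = -114785437.32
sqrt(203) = 14.25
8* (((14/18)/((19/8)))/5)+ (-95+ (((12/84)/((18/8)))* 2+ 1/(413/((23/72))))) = -88842101/941640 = -94.35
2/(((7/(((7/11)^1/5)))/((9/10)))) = 9/275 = 0.03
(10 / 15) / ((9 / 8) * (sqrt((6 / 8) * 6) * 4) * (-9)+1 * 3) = -36 * sqrt(2) / 6553-16 / 58977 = -0.01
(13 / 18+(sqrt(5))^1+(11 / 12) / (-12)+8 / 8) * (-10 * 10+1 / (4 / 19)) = -381 * sqrt(5) / 4 -10033 / 64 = -369.75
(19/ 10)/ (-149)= -19/ 1490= -0.01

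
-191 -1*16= -207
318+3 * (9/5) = 323.40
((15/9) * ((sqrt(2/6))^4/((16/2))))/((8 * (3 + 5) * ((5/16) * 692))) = 0.00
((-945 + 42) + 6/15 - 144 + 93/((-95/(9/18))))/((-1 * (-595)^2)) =28421/9609250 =0.00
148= 148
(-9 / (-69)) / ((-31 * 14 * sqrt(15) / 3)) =-3 * sqrt(15) / 49910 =-0.00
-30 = -30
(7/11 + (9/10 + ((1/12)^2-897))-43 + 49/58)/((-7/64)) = 861402772/100485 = 8572.45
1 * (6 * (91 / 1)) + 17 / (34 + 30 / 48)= 546.49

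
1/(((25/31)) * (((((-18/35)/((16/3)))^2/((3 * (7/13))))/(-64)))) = -43552768/3159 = -13786.88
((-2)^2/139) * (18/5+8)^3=780448/17375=44.92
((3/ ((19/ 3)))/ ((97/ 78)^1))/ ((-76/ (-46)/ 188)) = 1517724/ 35017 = 43.34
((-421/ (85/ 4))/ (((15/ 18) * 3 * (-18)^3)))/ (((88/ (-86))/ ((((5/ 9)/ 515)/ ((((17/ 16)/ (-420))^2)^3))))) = -22868551724727009280000/ 4184223448581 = -5465423155.75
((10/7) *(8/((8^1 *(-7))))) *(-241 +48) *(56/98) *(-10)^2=772000/343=2250.73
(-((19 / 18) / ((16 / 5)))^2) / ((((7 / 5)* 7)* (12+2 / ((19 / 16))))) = -171475 / 211341312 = -0.00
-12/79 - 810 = -64002/79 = -810.15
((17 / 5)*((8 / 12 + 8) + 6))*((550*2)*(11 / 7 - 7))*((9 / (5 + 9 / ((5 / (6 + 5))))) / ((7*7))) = -23449800 / 10633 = -2205.38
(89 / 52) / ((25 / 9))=801 / 1300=0.62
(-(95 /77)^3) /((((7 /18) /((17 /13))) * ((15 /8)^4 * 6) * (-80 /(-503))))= -15014735104 /28042539525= -0.54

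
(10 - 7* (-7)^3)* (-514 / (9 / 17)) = -21067318 / 9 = -2340813.11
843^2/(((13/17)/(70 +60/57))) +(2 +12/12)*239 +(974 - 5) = 16309810992/247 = 66031623.45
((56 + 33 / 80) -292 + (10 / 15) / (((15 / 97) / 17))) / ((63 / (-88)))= 257081 / 1134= 226.70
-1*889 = -889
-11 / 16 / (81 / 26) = -143 / 648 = -0.22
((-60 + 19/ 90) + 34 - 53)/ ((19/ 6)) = -7091/ 285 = -24.88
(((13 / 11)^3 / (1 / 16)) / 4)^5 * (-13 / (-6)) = 340693303901788078592 / 12531744508246953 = 27186.42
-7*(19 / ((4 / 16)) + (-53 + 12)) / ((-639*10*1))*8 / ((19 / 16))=3136 / 12141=0.26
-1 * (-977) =977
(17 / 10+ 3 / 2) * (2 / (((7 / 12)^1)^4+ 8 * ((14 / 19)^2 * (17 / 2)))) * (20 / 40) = 119771136 / 1386180845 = 0.09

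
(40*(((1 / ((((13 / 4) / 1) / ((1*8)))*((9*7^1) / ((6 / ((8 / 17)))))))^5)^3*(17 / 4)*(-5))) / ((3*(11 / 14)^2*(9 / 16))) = -5478763139966437905311418217293414400 / 232483834477053191807344446180462889731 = -0.02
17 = 17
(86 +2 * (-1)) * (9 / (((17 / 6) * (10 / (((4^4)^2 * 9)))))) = 1337720832 / 85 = 15737892.14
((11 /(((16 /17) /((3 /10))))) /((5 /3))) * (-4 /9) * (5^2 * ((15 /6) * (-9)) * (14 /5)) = 11781 /8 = 1472.62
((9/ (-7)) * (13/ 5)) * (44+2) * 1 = -5382/ 35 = -153.77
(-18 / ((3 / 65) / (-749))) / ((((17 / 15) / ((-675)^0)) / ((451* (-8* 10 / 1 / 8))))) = -19761241500 / 17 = -1162425970.59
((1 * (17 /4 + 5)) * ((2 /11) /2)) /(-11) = -37 /484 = -0.08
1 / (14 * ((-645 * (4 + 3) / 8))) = -4 / 31605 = -0.00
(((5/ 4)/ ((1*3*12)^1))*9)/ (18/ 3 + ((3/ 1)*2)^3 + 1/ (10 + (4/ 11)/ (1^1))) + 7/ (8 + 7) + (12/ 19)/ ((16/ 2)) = 31578061/ 57727320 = 0.55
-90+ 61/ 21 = -1829/ 21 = -87.10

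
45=45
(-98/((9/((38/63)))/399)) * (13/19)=-1793.04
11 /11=1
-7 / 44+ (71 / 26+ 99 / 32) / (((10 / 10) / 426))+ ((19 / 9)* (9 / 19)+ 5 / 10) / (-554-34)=2481.08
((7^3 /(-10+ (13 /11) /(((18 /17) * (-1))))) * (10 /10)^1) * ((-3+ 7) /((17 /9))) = -2444904 /37417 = -65.34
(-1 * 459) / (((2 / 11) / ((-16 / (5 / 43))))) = 1736856 / 5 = 347371.20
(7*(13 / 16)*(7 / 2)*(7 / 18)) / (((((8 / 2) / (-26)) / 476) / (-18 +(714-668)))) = -48286511 / 72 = -670645.99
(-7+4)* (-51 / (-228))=-51 / 76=-0.67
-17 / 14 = -1.21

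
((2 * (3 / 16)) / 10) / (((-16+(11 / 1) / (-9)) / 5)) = -27 / 2480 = -0.01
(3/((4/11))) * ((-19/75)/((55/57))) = -1083/500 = -2.17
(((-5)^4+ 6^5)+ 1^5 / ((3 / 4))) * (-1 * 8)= -201656 / 3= -67218.67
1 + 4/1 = 5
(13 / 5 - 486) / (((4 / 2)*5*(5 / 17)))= -41089 / 250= -164.36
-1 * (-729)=729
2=2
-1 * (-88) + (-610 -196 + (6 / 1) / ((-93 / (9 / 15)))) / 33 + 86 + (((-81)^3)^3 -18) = -767734059544149830911 / 5115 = -150094635296998989.43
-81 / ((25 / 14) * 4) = -567 / 50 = -11.34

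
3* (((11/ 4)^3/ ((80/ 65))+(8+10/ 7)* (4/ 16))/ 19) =414051/ 136192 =3.04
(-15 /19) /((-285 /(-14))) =-14 /361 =-0.04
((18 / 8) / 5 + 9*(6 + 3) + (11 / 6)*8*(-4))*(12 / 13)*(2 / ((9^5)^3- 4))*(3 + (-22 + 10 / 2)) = -38276 / 13382923586151925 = -0.00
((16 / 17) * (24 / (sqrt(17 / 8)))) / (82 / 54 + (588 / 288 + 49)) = 165888 * sqrt(34) / 3281017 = 0.29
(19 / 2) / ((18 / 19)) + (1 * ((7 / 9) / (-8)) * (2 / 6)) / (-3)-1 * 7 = 1969 / 648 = 3.04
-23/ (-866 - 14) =23/ 880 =0.03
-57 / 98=-0.58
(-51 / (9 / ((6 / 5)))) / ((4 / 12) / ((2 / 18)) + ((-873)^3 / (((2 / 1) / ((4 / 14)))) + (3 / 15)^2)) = 1190 / 16633464893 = 0.00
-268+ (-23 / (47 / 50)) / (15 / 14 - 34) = -5790656 / 21667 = -267.26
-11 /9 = -1.22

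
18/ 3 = 6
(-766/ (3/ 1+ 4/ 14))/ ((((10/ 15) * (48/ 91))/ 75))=-18297825/ 368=-49722.35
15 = 15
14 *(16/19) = 224/19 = 11.79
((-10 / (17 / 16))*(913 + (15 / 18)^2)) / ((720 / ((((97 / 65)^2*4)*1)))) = -106.39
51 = 51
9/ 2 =4.50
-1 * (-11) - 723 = -712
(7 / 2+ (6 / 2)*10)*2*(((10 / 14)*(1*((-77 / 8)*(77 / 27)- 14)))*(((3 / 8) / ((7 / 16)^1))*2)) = -428465 / 126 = -3400.52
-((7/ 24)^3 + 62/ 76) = -220789/ 262656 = -0.84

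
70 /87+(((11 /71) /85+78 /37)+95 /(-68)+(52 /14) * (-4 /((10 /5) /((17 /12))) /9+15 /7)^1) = 284681260201 /34268637060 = 8.31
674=674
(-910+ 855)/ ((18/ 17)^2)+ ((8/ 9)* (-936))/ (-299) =-344849/ 7452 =-46.28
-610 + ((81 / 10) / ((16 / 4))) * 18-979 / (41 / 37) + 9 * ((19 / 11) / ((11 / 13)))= -142744431 / 99220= -1438.67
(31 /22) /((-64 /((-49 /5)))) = 1519 /7040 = 0.22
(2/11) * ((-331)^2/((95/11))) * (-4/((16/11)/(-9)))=10846539/190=57087.05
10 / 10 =1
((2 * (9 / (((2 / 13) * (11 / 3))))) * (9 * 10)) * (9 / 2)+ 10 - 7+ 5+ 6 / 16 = 1137977 / 88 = 12931.56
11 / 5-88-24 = -109.80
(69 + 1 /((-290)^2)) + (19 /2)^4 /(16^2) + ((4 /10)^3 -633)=-229126329867 /430592000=-532.12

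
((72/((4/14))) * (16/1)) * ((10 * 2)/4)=20160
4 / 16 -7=-6.75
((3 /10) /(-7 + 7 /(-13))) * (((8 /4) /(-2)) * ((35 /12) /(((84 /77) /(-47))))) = -5.00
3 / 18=1 / 6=0.17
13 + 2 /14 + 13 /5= 551 /35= 15.74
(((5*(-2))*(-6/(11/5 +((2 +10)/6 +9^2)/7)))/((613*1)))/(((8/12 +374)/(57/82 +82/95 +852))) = 698167995/44012708536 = 0.02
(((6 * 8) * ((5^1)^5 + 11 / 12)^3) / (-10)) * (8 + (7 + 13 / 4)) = -3852998025059663 / 1440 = -2675693072958.10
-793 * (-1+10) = -7137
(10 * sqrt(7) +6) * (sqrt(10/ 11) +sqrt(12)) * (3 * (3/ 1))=18 * (3 +5 * sqrt(7)) * (sqrt(110) +22 * sqrt(3))/ 11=1290.45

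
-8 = -8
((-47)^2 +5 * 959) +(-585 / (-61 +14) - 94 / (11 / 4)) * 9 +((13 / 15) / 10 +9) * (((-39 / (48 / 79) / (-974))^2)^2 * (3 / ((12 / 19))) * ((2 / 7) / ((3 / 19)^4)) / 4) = 141260478972855230146071958189 / 20747730883489169198284800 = 6808.48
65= 65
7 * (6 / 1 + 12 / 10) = 252 / 5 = 50.40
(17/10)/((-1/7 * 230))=-119/2300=-0.05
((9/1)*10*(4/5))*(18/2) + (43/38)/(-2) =49205/76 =647.43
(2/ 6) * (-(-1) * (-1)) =-1/ 3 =-0.33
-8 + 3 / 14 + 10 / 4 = -37 / 7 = -5.29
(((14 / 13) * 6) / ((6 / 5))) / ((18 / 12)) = 140 / 39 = 3.59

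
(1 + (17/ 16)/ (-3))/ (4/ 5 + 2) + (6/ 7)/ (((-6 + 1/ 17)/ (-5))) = 64615/ 67872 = 0.95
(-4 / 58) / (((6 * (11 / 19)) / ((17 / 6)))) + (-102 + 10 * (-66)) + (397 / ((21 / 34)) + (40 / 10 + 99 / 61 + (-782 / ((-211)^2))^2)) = -552421918146867179 / 4859827837504794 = -113.67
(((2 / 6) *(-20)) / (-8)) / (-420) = -1 / 504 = -0.00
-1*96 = -96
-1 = -1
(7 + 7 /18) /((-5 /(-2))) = 133 /45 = 2.96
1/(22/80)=40/11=3.64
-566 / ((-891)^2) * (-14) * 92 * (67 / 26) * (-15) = -122108840 / 3440151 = -35.50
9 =9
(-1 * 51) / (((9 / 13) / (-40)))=8840 / 3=2946.67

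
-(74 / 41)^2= -3.26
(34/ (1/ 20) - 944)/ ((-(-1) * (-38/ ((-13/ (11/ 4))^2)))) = 32448/ 209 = 155.25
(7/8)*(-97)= -679/8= -84.88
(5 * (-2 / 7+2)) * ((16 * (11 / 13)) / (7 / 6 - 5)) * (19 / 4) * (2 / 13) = -601920 / 27209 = -22.12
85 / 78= 1.09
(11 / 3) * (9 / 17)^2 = 297 / 289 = 1.03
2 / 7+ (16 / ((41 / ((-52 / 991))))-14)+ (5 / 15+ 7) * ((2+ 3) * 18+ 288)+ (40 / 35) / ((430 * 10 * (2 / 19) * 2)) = 240952921227 / 87356650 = 2758.27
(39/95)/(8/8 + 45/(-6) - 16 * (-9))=78/26125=0.00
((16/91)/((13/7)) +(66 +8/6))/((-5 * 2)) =-17093/2535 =-6.74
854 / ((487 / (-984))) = -1725.54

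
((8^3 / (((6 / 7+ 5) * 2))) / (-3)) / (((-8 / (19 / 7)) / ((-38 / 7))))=-23104 / 861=-26.83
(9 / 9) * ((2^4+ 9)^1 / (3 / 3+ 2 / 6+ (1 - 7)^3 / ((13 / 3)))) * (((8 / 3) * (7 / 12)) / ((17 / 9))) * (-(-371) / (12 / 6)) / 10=-506415 / 64328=-7.87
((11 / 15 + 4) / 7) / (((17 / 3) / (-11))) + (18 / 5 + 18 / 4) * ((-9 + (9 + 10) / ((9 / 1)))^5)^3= -9150025488890720395218733969 / 302482033571151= -30249814776977.21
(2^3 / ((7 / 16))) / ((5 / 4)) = 512 / 35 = 14.63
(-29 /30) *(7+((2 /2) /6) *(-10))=-232 /45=-5.16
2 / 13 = 0.15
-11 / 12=-0.92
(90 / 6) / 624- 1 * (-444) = 92357 / 208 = 444.02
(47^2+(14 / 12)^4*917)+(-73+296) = 5353589 / 1296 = 4130.86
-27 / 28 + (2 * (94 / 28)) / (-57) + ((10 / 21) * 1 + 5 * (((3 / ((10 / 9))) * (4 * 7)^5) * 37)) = 13720139789369 / 1596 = 8596578815.39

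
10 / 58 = 5 / 29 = 0.17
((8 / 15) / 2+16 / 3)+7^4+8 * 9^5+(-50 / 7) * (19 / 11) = 182792711 / 385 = 474786.26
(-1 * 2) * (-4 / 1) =8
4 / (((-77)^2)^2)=4 / 35153041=0.00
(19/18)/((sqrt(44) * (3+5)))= 0.02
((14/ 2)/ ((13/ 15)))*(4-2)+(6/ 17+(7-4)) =4311/ 221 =19.51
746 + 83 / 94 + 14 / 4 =35268 / 47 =750.38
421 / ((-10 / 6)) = -1263 / 5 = -252.60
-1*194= -194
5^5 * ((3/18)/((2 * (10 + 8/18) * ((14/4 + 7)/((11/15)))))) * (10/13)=34375/25662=1.34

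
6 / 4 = 3 / 2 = 1.50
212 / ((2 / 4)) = 424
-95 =-95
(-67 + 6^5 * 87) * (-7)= -4735115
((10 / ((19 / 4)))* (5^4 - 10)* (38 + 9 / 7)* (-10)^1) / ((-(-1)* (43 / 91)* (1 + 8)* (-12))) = 73287500 / 7353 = 9967.02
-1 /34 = -0.03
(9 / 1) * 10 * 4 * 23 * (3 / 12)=2070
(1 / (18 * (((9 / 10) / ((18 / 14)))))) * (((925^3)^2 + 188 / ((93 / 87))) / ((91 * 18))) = 7468592123553938395 / 246078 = 30350507251984.89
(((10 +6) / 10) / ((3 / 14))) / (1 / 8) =896 / 15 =59.73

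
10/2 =5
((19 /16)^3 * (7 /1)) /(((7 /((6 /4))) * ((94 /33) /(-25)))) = -16976025 /770048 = -22.05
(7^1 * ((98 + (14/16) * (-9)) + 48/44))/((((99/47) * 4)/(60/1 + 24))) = 18486181/2904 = 6365.76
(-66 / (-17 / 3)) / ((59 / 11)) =2.17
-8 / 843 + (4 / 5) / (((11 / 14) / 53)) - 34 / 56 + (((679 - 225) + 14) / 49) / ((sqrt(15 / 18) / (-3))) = 69256147 / 1298220 - 1404 * sqrt(30) / 245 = 21.96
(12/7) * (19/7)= 228/49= 4.65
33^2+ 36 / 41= 44685 / 41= 1089.88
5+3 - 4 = 4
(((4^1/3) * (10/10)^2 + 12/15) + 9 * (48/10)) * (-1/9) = -136/27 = -5.04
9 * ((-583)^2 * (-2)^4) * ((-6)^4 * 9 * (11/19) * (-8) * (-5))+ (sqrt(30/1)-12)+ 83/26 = sqrt(30)+ 6530901550014209/494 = 13220448481815.62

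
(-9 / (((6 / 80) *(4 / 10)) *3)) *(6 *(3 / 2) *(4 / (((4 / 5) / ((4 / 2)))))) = -9000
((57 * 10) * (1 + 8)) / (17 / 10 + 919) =1900 / 341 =5.57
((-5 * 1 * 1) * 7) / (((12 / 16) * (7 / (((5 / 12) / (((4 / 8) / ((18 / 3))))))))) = -100 / 3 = -33.33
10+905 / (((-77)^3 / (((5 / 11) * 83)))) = 9.93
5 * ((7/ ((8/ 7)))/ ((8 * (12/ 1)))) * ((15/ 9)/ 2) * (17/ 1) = 20825/ 4608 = 4.52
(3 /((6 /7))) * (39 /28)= 39 /8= 4.88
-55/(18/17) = -935/18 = -51.94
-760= -760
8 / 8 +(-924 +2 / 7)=-6459 / 7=-922.71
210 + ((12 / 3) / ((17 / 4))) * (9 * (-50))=-3630 / 17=-213.53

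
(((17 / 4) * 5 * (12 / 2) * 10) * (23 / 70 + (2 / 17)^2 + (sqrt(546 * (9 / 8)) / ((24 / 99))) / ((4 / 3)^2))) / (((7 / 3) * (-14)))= -3408075 * sqrt(273) / 25088-311715 / 23324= -2257.89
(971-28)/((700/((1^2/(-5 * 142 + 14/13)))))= -12259/6451200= -0.00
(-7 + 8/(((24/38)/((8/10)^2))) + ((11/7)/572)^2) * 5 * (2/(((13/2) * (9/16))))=43988972/14533155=3.03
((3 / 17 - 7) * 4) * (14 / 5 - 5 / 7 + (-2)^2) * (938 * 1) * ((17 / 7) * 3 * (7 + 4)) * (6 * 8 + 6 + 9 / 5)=-121932794016 / 175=-696758822.95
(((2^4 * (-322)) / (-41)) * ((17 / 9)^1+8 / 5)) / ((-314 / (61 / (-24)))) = 19642 / 5535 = 3.55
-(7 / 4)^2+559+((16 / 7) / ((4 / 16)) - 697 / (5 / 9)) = -386131 / 560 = -689.52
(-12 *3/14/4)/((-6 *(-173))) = -3/4844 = -0.00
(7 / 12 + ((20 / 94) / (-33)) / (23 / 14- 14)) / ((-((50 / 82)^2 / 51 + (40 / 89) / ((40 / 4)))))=-1593784527391 / 142586484436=-11.18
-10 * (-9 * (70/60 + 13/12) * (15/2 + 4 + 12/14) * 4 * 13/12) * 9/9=303615/28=10843.39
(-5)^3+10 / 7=-865 / 7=-123.57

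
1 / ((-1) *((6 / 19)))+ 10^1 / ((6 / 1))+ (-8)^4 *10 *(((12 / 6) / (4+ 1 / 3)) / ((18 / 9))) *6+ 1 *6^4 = 58008.35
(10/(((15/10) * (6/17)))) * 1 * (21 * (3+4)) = 8330/3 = 2776.67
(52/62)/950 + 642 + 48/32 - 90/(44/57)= 85346243/161975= 526.91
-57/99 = -19/33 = -0.58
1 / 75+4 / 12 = 26 / 75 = 0.35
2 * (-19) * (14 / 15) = -532 / 15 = -35.47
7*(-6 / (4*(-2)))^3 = 2.95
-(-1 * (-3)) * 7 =-21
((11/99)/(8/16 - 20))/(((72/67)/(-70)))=2345/6318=0.37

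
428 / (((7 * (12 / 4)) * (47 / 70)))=4280 / 141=30.35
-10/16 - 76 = -613/8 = -76.62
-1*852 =-852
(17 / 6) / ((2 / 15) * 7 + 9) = 85 / 298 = 0.29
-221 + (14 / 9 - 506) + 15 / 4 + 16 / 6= -25885 / 36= -719.03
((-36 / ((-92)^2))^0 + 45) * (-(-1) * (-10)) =-460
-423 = -423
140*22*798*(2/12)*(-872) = -357206080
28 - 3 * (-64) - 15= 205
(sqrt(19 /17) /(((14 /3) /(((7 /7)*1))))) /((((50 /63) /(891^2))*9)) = 2381643*sqrt(323) /1700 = 25178.45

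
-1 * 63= -63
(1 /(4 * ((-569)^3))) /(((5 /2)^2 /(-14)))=14 /4605500225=0.00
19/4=4.75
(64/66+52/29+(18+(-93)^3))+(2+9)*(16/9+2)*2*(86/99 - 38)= -807422.26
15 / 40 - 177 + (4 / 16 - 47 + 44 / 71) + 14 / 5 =-624673 / 2840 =-219.96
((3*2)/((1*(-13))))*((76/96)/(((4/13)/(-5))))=95/16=5.94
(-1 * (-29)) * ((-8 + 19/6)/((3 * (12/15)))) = -58.40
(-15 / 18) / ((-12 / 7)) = 35 / 72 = 0.49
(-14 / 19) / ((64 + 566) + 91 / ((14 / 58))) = -14 / 19133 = -0.00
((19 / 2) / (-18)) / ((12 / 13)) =-247 / 432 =-0.57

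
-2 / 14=-1 / 7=-0.14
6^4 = 1296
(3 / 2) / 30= 1 / 20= 0.05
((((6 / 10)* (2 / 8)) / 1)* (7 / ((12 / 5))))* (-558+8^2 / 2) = -1841 / 8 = -230.12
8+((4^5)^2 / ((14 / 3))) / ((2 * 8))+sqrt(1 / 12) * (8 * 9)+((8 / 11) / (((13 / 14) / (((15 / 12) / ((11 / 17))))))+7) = 12 * sqrt(3)+154814017 / 11011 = 14080.73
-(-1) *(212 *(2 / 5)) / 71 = 424 / 355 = 1.19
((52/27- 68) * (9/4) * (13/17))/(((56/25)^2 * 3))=-1811875/239904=-7.55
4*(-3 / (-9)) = 4 / 3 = 1.33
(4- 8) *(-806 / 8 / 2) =403 / 2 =201.50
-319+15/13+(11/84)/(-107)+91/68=-314348651/993174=-316.51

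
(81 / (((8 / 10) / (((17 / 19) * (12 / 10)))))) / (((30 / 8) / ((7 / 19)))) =19278 / 1805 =10.68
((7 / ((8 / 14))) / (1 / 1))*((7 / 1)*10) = 1715 / 2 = 857.50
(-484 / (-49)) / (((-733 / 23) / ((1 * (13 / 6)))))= -72358 / 107751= -0.67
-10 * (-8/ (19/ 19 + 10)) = 80/ 11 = 7.27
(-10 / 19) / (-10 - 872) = 5 / 8379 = 0.00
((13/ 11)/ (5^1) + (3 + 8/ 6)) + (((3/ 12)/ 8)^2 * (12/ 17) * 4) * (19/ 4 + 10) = 3310613/ 718080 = 4.61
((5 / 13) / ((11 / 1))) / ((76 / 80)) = 100 / 2717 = 0.04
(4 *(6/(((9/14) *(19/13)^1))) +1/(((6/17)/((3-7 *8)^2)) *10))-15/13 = 12156451/14820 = 820.27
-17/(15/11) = -187/15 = -12.47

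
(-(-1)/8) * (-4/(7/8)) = -4/7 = -0.57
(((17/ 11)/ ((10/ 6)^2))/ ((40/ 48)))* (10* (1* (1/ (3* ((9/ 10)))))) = 136/ 55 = 2.47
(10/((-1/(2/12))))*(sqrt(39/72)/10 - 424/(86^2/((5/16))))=1325/44376 - sqrt(78)/72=-0.09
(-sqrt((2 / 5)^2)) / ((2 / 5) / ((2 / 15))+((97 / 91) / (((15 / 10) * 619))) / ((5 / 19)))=-337974 / 2538491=-0.13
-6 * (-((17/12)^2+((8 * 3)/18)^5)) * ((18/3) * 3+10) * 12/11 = 338618/297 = 1140.13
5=5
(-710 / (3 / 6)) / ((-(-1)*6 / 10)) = -7100 / 3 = -2366.67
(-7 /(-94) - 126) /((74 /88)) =-260414 /1739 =-149.75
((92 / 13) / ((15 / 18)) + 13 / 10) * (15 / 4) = 3819 / 104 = 36.72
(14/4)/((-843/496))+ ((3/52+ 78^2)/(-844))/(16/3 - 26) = -3923650957/2293850208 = -1.71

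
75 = 75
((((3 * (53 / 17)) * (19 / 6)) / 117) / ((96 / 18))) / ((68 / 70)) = 35245 / 721344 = 0.05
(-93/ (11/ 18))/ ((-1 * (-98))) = -837/ 539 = -1.55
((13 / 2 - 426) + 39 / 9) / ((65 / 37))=-92167 / 390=-236.33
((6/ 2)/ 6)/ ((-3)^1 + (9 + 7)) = 1/ 26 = 0.04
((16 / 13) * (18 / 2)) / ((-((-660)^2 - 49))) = -144 / 5662163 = -0.00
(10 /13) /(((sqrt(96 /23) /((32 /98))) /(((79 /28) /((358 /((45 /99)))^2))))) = 9875 * sqrt(138) /207448429188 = 0.00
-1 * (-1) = 1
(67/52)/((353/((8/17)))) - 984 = -76764658/78013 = -984.00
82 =82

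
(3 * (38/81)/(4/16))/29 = 152/783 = 0.19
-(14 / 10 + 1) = -12 / 5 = -2.40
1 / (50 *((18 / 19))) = 19 / 900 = 0.02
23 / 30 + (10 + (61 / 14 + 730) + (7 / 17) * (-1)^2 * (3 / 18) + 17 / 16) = 7104347 / 9520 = 746.25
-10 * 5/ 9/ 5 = -10/ 9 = -1.11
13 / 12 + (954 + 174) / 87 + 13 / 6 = 1881 / 116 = 16.22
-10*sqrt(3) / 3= -5.77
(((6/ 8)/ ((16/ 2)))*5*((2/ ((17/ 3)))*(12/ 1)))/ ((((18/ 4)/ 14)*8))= 0.77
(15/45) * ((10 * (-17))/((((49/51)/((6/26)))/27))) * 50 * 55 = -643747500/637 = -1010592.62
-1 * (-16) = 16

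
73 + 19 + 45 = 137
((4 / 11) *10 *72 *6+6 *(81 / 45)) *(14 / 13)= 1217916 / 715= 1703.38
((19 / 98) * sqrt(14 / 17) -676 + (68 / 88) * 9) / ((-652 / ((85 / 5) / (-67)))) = -250223 / 961048 + 19 * sqrt(238) / 4281032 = -0.26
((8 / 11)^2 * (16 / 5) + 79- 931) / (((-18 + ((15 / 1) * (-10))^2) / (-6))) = 514436 / 2266935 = 0.23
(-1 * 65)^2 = 4225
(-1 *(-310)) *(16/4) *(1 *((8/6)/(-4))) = -1240/3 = -413.33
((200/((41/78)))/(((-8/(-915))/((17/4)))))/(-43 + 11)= -15166125/2624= -5779.77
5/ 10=0.50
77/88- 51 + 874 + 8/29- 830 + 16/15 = -16643/3480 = -4.78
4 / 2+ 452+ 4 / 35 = 15894 / 35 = 454.11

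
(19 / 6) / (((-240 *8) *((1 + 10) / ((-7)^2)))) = -931 / 126720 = -0.01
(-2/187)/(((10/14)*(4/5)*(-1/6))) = 21/187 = 0.11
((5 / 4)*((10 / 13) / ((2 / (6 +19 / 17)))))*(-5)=-15125 / 884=-17.11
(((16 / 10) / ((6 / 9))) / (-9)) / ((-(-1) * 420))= -1 / 1575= -0.00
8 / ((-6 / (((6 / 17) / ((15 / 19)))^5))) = -0.02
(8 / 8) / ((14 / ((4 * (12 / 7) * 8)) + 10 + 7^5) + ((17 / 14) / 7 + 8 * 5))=9408 / 158594689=0.00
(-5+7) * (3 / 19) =6 / 19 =0.32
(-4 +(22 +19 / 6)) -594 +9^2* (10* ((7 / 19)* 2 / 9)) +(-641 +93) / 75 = -488133 / 950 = -513.82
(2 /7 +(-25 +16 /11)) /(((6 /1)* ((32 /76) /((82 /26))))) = -465063 /16016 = -29.04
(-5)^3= -125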